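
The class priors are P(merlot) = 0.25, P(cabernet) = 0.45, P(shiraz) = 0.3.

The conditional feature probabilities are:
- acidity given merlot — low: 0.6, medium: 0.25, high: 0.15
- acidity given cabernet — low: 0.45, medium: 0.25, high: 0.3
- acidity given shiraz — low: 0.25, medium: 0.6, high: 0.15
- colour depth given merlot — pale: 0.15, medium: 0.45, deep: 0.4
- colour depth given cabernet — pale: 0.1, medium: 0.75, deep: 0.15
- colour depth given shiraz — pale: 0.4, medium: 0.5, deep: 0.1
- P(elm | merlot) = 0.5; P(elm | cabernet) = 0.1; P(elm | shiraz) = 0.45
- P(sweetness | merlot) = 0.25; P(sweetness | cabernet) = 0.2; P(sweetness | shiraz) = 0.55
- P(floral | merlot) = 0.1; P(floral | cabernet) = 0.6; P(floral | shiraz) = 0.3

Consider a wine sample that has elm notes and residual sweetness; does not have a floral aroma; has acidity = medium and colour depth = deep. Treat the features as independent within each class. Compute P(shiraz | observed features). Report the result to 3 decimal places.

0.514

merlot: 0.25 × 0.25 × 0.4 × 0.5 × 0.25 × (1−0.1) = 0.0028125
cabernet: 0.45 × 0.25 × 0.15 × 0.1 × 0.2 × (1−0.6) = 0.000135
shiraz: 0.3 × 0.6 × 0.1 × 0.45 × 0.55 × (1−0.3) = 0.0031185
P(shiraz | x) = 0.0031185 / 0.006066 ≈ 0.514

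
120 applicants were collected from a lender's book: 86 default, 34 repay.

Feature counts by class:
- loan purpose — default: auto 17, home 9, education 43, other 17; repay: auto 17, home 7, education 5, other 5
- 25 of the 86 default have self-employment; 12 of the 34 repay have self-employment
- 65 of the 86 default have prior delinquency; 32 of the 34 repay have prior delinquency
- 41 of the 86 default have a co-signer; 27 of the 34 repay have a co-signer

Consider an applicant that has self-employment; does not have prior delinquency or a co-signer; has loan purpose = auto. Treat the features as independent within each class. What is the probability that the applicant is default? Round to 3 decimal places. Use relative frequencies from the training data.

0.897

default: (86/120) × (17/86) × (25/86) × (21/86) × (45/86) ≈ 0.00526192
repay: (34/120) × (17/34) × (12/34) × (2/34) × (7/34) ≈ 0.000605536
P(default | x) = 0.00526192 / 0.005867456 ≈ 0.897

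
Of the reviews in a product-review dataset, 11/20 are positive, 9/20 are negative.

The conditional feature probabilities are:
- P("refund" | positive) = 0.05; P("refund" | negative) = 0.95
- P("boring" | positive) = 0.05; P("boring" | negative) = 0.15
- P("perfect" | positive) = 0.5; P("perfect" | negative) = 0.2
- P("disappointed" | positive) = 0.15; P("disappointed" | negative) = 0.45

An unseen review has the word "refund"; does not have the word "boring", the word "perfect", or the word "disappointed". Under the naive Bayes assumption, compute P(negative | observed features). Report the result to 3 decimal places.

0.935

positive: 0.55 × 0.05 × (1−0.05) × (1−0.5) × (1−0.15) = 0.011103125
negative: 0.45 × 0.95 × (1−0.15) × (1−0.2) × (1−0.45) = 0.159885
P(negative | x) = 0.159885 / 0.170988125 ≈ 0.935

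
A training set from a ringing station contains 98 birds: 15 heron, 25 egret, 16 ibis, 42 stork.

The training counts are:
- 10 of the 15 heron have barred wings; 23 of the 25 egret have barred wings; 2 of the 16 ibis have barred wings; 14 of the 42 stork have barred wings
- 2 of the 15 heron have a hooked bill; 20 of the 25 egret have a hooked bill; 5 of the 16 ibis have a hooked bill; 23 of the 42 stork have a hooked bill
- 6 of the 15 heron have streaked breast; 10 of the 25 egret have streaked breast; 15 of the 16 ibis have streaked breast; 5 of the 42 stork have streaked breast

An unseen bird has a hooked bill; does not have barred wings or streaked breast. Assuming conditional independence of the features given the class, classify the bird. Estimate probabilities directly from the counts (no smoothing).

heron: (15/98) × (5/15) × (2/15) × (9/15) ≈ 0.00408163
egret: (25/98) × (2/25) × (20/25) × (15/25) ≈ 0.00979592
ibis: (16/98) × (14/16) × (5/16) × (1/16) ≈ 0.00279018
stork: (42/98) × (28/42) × (23/42) × (37/42) ≈ 0.137836
Highest score → stork.

stork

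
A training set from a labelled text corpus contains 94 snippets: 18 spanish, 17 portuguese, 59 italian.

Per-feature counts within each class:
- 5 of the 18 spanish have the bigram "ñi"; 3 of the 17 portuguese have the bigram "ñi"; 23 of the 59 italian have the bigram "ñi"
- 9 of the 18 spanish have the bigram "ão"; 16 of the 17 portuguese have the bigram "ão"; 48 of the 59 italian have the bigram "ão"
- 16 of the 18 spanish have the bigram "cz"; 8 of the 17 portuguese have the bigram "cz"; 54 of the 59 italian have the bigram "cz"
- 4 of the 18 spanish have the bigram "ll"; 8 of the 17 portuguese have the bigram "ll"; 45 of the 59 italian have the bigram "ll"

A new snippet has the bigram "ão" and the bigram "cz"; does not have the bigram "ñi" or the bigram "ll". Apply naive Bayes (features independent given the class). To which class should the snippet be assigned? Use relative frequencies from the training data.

spanish: (18/94) × (13/18) × (9/18) × (16/18) × (14/18) ≈ 0.0478067
portuguese: (17/94) × (14/17) × (16/17) × (8/17) × (9/17) ≈ 0.0349225
italian: (59/94) × (36/59) × (48/59) × (54/59) × (14/59) ≈ 0.0676677
Highest score → italian.

italian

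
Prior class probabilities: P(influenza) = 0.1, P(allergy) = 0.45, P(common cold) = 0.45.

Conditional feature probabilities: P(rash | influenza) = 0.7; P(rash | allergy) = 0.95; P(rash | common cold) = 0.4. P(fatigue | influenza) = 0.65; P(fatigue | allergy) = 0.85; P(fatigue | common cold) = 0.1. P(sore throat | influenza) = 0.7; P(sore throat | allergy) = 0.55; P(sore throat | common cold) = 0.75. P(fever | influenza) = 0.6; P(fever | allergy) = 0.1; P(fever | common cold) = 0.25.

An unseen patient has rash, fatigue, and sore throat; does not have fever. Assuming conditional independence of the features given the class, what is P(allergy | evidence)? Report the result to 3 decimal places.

0.887

influenza: 0.1 × 0.7 × 0.65 × 0.7 × (1−0.6) = 0.01274
allergy: 0.45 × 0.95 × 0.85 × 0.55 × (1−0.1) = 0.179870625
common cold: 0.45 × 0.4 × 0.1 × 0.75 × (1−0.25) = 0.010125
P(allergy | x) = 0.179870625 / 0.202735625 ≈ 0.887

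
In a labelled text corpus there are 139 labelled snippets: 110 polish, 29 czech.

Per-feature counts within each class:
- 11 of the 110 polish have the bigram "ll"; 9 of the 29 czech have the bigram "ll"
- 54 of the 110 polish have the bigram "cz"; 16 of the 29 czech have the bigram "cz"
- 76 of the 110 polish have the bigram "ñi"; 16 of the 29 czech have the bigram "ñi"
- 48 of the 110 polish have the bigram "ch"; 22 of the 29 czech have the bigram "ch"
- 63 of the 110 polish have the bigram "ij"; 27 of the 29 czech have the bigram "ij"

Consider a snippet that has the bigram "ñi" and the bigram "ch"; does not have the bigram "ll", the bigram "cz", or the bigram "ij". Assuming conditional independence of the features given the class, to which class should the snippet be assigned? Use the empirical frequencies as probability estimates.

polish: (110/139) × (99/110) × (56/110) × (76/110) × (48/110) × (47/110) ≈ 0.0467079
czech: (29/139) × (20/29) × (13/29) × (16/29) × (22/29) × (2/29) ≈ 0.00186183
Highest score → polish.

polish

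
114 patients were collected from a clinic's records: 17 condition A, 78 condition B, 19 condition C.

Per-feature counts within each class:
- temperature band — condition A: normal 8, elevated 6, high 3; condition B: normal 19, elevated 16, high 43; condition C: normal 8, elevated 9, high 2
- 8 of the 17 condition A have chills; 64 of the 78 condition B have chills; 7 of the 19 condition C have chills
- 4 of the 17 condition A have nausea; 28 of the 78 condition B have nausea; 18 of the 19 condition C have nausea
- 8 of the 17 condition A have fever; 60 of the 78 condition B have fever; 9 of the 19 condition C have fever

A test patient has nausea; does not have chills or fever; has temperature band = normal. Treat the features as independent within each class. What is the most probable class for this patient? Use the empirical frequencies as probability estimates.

condition C

condition A: (17/114) × (8/17) × (9/17) × (4/17) × (9/17) ≈ 0.00462789
condition B: (78/114) × (19/78) × (14/78) × (28/78) × (18/78) ≈ 0.00247813
condition C: (19/114) × (8/19) × (12/19) × (18/19) × (10/19) ≈ 0.0220993
Highest score → condition C.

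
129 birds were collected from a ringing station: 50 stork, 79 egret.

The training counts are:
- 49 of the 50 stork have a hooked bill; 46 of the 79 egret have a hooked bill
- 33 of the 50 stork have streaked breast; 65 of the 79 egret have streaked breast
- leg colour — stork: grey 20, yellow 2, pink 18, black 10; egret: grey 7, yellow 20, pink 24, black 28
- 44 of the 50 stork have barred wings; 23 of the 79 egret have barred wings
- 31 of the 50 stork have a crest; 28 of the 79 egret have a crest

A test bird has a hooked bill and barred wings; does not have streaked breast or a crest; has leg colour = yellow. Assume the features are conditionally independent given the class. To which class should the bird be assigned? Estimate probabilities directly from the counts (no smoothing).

egret

stork: (50/129) × (49/50) × (17/50) × (2/50) × (44/50) × (19/50) ≈ 0.00172747
egret: (79/129) × (46/79) × (14/79) × (20/79) × (23/79) × (51/79) ≈ 0.00300688
Highest score → egret.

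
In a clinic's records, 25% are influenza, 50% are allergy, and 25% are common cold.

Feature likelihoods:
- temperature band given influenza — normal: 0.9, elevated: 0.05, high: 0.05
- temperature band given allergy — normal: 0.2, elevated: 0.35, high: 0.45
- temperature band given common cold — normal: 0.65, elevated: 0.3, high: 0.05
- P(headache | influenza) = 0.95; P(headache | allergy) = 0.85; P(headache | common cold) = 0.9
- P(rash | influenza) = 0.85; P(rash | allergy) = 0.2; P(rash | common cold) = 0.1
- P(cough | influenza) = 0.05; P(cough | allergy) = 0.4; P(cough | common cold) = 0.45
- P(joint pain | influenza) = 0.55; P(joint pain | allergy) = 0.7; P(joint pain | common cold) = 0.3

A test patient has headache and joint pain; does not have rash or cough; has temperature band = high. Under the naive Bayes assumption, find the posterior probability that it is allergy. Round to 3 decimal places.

influenza: 0.25 × 0.05 × 0.95 × (1−0.85) × (1−0.05) × 0.55 = 0.000930703125
allergy: 0.5 × 0.45 × 0.85 × (1−0.2) × (1−0.4) × 0.7 = 0.06426
common cold: 0.25 × 0.05 × 0.9 × (1−0.1) × (1−0.45) × 0.3 = 0.001670625
P(allergy | x) = 0.06426 / 0.066861328125 ≈ 0.961

0.961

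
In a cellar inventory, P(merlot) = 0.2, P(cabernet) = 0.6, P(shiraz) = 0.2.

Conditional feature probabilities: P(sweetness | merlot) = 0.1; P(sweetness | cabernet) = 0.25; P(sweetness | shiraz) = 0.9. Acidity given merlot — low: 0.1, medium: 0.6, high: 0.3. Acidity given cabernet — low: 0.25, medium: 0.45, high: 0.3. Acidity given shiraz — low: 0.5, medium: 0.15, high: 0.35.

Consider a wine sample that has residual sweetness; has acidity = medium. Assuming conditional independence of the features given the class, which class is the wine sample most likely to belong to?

cabernet

merlot: 0.2 × 0.1 × 0.6 = 0.012
cabernet: 0.6 × 0.25 × 0.45 = 0.0675
shiraz: 0.2 × 0.9 × 0.15 = 0.027
Highest score → cabernet.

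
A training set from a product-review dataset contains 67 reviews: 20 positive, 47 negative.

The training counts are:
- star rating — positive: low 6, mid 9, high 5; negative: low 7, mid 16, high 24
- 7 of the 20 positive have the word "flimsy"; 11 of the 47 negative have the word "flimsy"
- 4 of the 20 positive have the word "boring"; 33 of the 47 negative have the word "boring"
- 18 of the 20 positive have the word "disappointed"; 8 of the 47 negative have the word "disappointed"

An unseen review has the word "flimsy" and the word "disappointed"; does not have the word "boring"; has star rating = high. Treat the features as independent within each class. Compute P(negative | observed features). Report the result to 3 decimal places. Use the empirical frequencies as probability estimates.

positive: (20/67) × (5/20) × (7/20) × (16/20) × (18/20) ≈ 0.018806
negative: (47/67) × (24/47) × (11/47) × (14/47) × (8/47) ≈ 0.00425063
P(negative | x) = 0.00425063 / 0.02305663 ≈ 0.184

0.184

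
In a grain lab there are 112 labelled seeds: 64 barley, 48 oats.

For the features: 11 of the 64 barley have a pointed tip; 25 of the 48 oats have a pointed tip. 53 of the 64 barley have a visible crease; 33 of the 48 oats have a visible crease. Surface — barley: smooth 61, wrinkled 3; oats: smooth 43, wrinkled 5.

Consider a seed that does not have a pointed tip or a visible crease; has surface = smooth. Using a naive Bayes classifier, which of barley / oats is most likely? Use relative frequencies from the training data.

barley: (64/112) × (53/64) × (11/64) × (61/64) ≈ 0.0775212
oats: (48/112) × (23/48) × (15/48) × (43/48) ≈ 0.0574893
Highest score → barley.

barley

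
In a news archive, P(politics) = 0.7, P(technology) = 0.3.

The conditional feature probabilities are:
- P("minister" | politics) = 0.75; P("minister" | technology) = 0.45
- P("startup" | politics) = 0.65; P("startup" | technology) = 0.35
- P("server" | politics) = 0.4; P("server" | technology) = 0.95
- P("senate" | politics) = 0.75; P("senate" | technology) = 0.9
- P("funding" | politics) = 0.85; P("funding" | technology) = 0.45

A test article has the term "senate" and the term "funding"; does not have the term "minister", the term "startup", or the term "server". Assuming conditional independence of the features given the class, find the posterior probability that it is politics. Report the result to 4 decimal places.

politics: 0.7 × (1−0.75) × (1−0.65) × (1−0.4) × 0.75 × 0.85 = 0.023428125
technology: 0.3 × (1−0.45) × (1−0.35) × (1−0.95) × 0.9 × 0.45 = 0.0021718125
P(politics | x) = 0.023428125 / 0.0255999375 ≈ 0.9152

0.9152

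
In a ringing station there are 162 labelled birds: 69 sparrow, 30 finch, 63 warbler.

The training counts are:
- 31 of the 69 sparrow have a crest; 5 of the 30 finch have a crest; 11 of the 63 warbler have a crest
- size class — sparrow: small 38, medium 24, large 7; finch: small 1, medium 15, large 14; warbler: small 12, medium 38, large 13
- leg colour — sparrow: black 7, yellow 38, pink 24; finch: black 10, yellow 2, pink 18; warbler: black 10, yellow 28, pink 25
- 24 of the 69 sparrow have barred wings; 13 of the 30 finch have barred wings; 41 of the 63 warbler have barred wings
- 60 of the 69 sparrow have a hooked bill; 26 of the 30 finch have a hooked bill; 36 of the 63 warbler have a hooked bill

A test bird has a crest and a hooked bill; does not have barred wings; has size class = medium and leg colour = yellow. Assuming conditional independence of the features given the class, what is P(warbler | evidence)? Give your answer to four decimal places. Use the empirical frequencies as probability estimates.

0.1457

sparrow: (69/162) × (31/69) × (24/69) × (38/69) × (45/69) × (60/69) ≈ 0.0207878
finch: (30/162) × (5/30) × (15/30) × (2/30) × (17/30) × (26/30) ≈ 0.000505258
warbler: (63/162) × (11/63) × (38/63) × (28/63) × (22/63) × (36/63) ≈ 0.0036323
P(warbler | x) = 0.0036323 / 0.024925358 ≈ 0.1457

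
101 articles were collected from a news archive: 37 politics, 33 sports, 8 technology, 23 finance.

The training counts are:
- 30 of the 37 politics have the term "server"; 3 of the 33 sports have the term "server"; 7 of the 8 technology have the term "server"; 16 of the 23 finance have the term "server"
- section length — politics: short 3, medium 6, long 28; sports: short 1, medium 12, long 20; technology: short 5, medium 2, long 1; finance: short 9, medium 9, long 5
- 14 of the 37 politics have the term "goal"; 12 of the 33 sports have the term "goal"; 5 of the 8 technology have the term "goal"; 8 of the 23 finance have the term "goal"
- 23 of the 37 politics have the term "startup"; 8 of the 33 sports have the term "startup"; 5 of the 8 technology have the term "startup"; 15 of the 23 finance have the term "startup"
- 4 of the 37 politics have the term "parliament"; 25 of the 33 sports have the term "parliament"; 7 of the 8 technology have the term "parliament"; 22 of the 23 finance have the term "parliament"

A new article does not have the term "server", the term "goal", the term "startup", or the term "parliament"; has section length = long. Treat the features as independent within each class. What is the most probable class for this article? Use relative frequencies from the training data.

sports

politics: (37/101) × (7/37) × (28/37) × (23/37) × (14/37) × (33/37) ≈ 0.0110027
sports: (33/101) × (30/33) × (20/33) × (21/33) × (25/33) × (8/33) ≈ 0.0210389
technology: (8/101) × (1/8) × (1/8) × (3/8) × (3/8) × (1/8) ≈ 0.0000217551
finance: (23/101) × (7/23) × (5/23) × (15/23) × (8/23) × (1/23) ≈ 0.000148599
Highest score → sports.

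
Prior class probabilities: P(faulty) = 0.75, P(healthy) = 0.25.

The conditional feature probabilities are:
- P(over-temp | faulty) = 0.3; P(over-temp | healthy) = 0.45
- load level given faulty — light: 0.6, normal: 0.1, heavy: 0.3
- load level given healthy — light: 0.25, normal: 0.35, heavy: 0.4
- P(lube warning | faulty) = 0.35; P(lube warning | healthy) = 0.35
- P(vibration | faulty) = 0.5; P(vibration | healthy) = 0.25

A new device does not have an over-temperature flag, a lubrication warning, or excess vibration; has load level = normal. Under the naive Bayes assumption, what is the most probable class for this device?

faulty: 0.75 × (1−0.3) × 0.1 × (1−0.35) × (1−0.5) = 0.0170625
healthy: 0.25 × (1−0.45) × 0.35 × (1−0.35) × (1−0.25) = 0.0234609375
Highest score → healthy.

healthy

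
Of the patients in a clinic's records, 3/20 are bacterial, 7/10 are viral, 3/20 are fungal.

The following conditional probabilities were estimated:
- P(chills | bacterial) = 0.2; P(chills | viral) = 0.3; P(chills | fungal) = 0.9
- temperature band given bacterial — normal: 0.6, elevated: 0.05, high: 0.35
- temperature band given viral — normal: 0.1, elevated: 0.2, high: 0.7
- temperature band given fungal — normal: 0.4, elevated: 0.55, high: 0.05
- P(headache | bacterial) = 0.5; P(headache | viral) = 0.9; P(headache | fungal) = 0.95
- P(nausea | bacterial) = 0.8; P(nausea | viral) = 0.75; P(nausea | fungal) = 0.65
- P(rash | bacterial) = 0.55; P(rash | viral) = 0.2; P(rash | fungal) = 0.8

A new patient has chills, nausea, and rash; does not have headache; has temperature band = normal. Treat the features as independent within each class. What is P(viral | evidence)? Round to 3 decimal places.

0.055

bacterial: 0.15 × 0.2 × 0.6 × (1−0.5) × 0.8 × 0.55 = 0.00396
viral: 0.7 × 0.3 × 0.1 × (1−0.9) × 0.75 × 0.2 = 0.000315
fungal: 0.15 × 0.9 × 0.4 × (1−0.95) × 0.65 × 0.8 = 0.001404
P(viral | x) = 0.000315 / 0.005679 ≈ 0.055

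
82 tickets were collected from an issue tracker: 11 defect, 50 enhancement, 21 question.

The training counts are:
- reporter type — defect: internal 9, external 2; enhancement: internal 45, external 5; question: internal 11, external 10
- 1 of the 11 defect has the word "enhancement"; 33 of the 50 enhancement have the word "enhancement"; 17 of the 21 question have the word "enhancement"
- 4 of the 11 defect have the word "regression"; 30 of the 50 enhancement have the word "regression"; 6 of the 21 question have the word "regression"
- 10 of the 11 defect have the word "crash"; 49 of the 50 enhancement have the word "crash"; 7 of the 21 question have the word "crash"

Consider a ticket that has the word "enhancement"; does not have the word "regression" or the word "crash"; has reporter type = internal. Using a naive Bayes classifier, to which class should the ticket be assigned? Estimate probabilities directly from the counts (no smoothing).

defect: (11/82) × (9/11) × (1/11) × (7/11) × (1/11) ≈ 0.00057723
enhancement: (50/82) × (45/50) × (33/50) × (20/50) × (1/50) ≈ 0.00289756
question: (21/82) × (11/21) × (17/21) × (15/21) × (14/21) ≈ 0.0517117
Highest score → question.

question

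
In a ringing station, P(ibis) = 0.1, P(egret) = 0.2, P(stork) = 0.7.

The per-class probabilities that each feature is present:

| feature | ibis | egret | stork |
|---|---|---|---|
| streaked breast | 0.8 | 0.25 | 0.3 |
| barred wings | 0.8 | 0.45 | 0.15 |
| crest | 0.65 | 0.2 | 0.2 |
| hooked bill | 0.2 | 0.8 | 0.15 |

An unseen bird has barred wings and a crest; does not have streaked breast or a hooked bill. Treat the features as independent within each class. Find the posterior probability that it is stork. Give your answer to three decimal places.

0.531

ibis: 0.1 × (1−0.8) × 0.8 × 0.65 × (1−0.2) = 0.00832
egret: 0.2 × (1−0.25) × 0.45 × 0.2 × (1−0.8) = 0.0027
stork: 0.7 × (1−0.3) × 0.15 × 0.2 × (1−0.15) = 0.012495
P(stork | x) = 0.012495 / 0.023515 ≈ 0.531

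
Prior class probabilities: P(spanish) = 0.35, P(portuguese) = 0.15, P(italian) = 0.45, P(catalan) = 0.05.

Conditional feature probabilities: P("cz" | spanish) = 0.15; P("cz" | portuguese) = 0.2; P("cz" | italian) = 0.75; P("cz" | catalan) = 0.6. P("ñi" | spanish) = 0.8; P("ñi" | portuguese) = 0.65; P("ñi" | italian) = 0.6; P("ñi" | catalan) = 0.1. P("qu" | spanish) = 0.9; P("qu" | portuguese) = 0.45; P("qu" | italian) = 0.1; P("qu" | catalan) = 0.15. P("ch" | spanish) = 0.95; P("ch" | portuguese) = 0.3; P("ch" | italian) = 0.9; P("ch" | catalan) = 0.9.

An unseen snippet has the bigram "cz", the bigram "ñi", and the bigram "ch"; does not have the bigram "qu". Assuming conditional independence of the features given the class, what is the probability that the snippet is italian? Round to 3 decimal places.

spanish: 0.35 × 0.15 × 0.8 × (1−0.9) × 0.95 = 0.00399
portuguese: 0.15 × 0.2 × 0.65 × (1−0.45) × 0.3 = 0.0032175
italian: 0.45 × 0.75 × 0.6 × (1−0.1) × 0.9 = 0.164025
catalan: 0.05 × 0.6 × 0.1 × (1−0.15) × 0.9 = 0.002295
P(italian | x) = 0.164025 / 0.1735275 ≈ 0.945

0.945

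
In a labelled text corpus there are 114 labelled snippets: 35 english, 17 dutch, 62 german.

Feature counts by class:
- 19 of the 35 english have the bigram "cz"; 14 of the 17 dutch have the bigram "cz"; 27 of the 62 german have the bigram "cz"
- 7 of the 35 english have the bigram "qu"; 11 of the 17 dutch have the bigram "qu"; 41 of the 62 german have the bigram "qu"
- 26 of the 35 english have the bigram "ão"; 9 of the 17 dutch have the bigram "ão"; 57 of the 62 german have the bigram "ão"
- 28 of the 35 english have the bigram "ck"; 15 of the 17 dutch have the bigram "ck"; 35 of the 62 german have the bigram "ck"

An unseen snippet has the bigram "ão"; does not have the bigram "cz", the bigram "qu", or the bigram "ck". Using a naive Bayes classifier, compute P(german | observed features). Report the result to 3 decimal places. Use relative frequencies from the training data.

0.707

english: (35/114) × (16/35) × (28/35) × (26/35) × (7/35) ≈ 0.0166817
dutch: (17/114) × (3/17) × (6/17) × (9/17) × (2/17) ≈ 0.000578487
german: (62/114) × (35/62) × (21/62) × (57/62) × (27/62) ≈ 0.0416338
P(german | x) = 0.0416338 / 0.058893987 ≈ 0.707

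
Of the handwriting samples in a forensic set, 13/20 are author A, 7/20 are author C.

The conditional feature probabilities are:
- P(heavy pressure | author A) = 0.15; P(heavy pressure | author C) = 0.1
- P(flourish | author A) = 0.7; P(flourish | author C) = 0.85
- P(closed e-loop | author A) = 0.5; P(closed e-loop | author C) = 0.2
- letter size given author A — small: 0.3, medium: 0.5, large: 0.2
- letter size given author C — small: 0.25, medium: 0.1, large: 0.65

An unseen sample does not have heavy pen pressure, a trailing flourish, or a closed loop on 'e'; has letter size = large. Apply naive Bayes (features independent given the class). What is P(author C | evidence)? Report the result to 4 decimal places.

0.5972

author A: 0.65 × (1−0.15) × (1−0.7) × (1−0.5) × 0.2 = 0.016575
author C: 0.35 × (1−0.1) × (1−0.85) × (1−0.2) × 0.65 = 0.02457
P(author C | x) = 0.02457 / 0.041145 ≈ 0.5972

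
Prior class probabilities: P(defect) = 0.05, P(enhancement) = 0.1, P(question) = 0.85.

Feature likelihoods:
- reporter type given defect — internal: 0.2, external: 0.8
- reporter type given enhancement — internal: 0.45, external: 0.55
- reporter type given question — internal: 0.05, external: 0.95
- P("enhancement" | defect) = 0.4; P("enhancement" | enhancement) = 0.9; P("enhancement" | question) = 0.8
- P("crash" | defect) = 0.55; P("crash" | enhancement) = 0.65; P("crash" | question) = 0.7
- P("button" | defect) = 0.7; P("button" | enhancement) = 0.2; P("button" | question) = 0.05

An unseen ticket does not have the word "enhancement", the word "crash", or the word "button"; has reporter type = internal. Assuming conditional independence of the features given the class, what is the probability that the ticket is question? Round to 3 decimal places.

0.539

defect: 0.05 × 0.2 × (1−0.4) × (1−0.55) × (1−0.7) = 0.00081
enhancement: 0.1 × 0.45 × (1−0.9) × (1−0.65) × (1−0.2) = 0.00126
question: 0.85 × 0.05 × (1−0.8) × (1−0.7) × (1−0.05) = 0.0024225
P(question | x) = 0.0024225 / 0.0044925 ≈ 0.539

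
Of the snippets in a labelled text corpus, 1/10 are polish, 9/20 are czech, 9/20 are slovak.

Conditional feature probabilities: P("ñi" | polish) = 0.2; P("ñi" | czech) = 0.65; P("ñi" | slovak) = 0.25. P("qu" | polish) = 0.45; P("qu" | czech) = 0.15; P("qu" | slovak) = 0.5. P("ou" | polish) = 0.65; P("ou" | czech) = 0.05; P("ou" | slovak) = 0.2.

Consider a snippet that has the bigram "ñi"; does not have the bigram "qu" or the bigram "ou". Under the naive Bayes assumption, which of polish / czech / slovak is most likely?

czech

polish: 0.1 × 0.2 × (1−0.45) × (1−0.65) = 0.00385
czech: 0.45 × 0.65 × (1−0.15) × (1−0.05) = 0.23619375
slovak: 0.45 × 0.25 × (1−0.5) × (1−0.2) = 0.045
Highest score → czech.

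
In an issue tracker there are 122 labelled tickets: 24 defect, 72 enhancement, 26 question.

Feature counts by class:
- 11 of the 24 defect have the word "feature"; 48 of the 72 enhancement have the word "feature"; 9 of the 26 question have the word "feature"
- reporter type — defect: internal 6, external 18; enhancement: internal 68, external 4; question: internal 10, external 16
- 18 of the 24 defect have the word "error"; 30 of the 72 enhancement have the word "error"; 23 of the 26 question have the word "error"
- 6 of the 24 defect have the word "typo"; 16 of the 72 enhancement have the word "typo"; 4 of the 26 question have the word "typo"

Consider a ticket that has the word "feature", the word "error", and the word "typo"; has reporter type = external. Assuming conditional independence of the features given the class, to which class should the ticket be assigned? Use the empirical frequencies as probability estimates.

defect: (24/122) × (11/24) × (18/24) × (18/24) × (6/24) ≈ 0.0126793
enhancement: (72/122) × (48/72) × (4/72) × (30/72) × (16/72) ≈ 0.00202388
question: (26/122) × (9/26) × (16/26) × (23/26) × (4/26) ≈ 0.00617832
Highest score → defect.

defect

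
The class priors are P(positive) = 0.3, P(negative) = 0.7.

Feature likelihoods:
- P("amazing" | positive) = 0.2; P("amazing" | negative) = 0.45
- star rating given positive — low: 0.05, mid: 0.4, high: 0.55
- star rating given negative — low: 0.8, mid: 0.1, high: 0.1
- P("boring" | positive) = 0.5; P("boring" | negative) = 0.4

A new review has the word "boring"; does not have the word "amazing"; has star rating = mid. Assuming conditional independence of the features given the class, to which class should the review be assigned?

positive

positive: 0.3 × (1−0.2) × 0.4 × 0.5 = 0.048
negative: 0.7 × (1−0.45) × 0.1 × 0.4 = 0.0154
Highest score → positive.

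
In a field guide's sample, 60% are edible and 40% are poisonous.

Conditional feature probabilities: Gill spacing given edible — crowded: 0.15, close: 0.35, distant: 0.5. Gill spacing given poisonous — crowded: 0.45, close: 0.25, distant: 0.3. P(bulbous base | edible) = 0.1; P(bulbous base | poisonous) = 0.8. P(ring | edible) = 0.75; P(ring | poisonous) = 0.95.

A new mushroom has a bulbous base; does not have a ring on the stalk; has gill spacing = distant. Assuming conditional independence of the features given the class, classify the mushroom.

edible

edible: 0.6 × 0.5 × 0.1 × (1−0.75) = 0.0075
poisonous: 0.4 × 0.3 × 0.8 × (1−0.95) = 0.0048
Highest score → edible.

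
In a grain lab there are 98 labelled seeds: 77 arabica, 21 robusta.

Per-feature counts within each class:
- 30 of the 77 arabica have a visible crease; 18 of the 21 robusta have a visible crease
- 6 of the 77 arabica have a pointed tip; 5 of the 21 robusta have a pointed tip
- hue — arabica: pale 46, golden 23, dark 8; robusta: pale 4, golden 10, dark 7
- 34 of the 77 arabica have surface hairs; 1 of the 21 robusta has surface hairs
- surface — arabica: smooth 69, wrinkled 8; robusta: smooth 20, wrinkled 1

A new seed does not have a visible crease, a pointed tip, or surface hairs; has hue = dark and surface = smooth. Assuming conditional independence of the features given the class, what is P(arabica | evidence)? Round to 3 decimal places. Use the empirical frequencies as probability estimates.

arabica: (77/98) × (47/77) × (71/77) × (8/77) × (43/77) × (69/77) ≈ 0.0229919
robusta: (21/98) × (3/21) × (16/21) × (7/21) × (20/21) × (20/21) ≈ 0.00705174
P(arabica | x) = 0.0229919 / 0.03004364 ≈ 0.765

0.765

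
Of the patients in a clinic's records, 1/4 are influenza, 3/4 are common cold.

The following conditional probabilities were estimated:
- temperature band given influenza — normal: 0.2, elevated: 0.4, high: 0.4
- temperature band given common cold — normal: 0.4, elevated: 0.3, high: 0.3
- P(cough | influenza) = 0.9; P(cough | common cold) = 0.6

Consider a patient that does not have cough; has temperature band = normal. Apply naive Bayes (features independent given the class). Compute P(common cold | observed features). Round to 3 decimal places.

0.960

influenza: 0.25 × 0.2 × (1−0.9) = 0.005
common cold: 0.75 × 0.4 × (1−0.6) = 0.12
P(common cold | x) = 0.12 / 0.125 ≈ 0.960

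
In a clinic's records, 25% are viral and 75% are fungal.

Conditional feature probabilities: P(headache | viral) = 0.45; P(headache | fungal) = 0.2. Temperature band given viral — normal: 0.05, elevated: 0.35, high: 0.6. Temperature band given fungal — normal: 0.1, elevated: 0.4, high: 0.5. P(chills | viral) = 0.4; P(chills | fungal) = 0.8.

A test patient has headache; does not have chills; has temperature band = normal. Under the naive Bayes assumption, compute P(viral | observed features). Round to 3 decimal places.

viral: 0.25 × 0.45 × 0.05 × (1−0.4) = 0.003375
fungal: 0.75 × 0.2 × 0.1 × (1−0.8) = 0.003
P(viral | x) = 0.003375 / 0.006375 ≈ 0.529

0.529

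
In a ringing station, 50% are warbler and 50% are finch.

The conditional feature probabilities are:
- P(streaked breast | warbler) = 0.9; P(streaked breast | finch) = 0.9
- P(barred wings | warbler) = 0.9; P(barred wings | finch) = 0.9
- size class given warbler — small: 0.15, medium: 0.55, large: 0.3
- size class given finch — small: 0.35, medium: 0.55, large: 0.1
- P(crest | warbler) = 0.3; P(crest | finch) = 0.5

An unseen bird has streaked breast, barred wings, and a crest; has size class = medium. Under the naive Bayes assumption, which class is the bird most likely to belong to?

finch

warbler: 0.5 × 0.9 × 0.9 × 0.55 × 0.3 = 0.066825
finch: 0.5 × 0.9 × 0.9 × 0.55 × 0.5 = 0.111375
Highest score → finch.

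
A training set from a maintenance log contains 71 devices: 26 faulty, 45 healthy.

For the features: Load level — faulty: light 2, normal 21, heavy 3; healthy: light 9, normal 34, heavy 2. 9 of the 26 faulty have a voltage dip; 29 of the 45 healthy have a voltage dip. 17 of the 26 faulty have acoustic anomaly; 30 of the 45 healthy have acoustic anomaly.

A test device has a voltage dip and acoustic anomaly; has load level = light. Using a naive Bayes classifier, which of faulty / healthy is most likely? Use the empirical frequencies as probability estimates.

healthy

faulty: (26/71) × (2/26) × (9/26) × (17/26) ≈ 0.00637553
healthy: (45/71) × (9/45) × (29/45) × (30/45) ≈ 0.0544601
Highest score → healthy.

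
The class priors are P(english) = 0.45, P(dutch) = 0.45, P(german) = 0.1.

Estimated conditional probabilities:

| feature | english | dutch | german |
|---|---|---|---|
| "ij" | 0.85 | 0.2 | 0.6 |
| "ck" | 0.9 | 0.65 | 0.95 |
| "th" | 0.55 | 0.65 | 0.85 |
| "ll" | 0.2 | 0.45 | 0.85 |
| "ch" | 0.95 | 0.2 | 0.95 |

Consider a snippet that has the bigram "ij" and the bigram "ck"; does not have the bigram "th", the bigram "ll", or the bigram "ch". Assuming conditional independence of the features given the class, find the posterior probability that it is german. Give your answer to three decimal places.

english: 0.45 × 0.85 × 0.9 × (1−0.55) × (1−0.2) × (1−0.95) = 0.0061965
dutch: 0.45 × 0.2 × 0.65 × (1−0.65) × (1−0.45) × (1−0.2) = 0.009009
german: 0.1 × 0.6 × 0.95 × (1−0.85) × (1−0.85) × (1−0.95) = 0.000064125
P(german | x) = 0.000064125 / 0.015269625 ≈ 0.004

0.004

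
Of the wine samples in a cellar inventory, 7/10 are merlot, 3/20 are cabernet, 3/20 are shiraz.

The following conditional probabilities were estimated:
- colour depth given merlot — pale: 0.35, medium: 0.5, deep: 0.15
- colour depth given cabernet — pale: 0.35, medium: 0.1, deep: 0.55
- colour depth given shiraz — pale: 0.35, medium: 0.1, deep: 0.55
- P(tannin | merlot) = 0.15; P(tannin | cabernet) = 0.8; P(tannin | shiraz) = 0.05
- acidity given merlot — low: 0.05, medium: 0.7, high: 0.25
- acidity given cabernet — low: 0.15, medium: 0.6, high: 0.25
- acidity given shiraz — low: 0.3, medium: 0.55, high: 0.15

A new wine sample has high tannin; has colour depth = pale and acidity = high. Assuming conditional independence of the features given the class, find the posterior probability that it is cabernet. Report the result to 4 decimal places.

merlot: 0.7 × 0.35 × 0.15 × 0.25 = 0.0091875
cabernet: 0.15 × 0.35 × 0.8 × 0.25 = 0.0105
shiraz: 0.15 × 0.35 × 0.05 × 0.15 = 0.00039375
P(cabernet | x) = 0.0105 / 0.02008125 ≈ 0.5229

0.5229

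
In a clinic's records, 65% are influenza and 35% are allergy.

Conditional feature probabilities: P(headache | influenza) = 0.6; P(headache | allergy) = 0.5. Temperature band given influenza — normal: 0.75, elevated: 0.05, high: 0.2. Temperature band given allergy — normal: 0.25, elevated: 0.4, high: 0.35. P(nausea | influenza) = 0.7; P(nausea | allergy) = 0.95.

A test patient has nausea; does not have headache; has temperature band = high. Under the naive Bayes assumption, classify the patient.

allergy

influenza: 0.65 × (1−0.6) × 0.2 × 0.7 = 0.0364
allergy: 0.35 × (1−0.5) × 0.35 × 0.95 = 0.0581875
Highest score → allergy.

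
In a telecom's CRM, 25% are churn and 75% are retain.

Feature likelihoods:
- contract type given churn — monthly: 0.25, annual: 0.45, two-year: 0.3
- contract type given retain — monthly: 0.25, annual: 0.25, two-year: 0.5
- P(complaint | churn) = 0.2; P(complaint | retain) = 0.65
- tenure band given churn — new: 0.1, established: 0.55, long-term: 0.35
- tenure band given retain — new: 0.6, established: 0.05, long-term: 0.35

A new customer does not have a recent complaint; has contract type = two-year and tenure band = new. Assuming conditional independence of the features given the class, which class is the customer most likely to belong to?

churn: 0.25 × 0.3 × (1−0.2) × 0.1 = 0.006
retain: 0.75 × 0.5 × (1−0.65) × 0.6 = 0.07875
Highest score → retain.

retain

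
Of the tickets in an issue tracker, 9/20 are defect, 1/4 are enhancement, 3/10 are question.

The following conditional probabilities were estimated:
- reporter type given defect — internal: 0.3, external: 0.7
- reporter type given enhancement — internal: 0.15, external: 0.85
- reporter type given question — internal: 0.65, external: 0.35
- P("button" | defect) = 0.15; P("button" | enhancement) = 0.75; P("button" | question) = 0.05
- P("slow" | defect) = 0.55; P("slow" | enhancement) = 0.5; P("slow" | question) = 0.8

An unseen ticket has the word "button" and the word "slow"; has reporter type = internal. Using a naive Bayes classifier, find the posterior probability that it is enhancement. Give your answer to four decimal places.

defect: 0.45 × 0.3 × 0.15 × 0.55 = 0.0111375
enhancement: 0.25 × 0.15 × 0.75 × 0.5 = 0.0140625
question: 0.3 × 0.65 × 0.05 × 0.8 = 0.0078
P(enhancement | x) = 0.0140625 / 0.033 ≈ 0.4261

0.4261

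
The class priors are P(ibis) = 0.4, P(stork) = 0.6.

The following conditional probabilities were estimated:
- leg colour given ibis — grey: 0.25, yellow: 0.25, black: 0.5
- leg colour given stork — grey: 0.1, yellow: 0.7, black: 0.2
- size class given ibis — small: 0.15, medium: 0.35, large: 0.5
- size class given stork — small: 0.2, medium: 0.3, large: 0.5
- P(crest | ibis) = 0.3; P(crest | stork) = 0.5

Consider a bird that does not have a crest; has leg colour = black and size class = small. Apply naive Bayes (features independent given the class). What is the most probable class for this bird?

ibis

ibis: 0.4 × 0.5 × 0.15 × (1−0.3) = 0.021
stork: 0.6 × 0.2 × 0.2 × (1−0.5) = 0.012
Highest score → ibis.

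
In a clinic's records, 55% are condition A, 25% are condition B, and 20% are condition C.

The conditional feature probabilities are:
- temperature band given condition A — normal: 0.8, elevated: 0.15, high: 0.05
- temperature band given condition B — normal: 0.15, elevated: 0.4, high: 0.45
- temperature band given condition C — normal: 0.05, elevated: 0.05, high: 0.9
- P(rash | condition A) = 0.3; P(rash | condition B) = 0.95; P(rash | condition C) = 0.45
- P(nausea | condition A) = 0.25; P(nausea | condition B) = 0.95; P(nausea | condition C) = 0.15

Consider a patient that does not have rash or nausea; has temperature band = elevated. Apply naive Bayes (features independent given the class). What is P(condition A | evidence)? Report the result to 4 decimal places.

0.8979

condition A: 0.55 × 0.15 × (1−0.3) × (1−0.25) = 0.0433125
condition B: 0.25 × 0.4 × (1−0.95) × (1−0.95) = 0.00025
condition C: 0.2 × 0.05 × (1−0.45) × (1−0.15) = 0.004675
P(condition A | x) = 0.0433125 / 0.0482375 ≈ 0.8979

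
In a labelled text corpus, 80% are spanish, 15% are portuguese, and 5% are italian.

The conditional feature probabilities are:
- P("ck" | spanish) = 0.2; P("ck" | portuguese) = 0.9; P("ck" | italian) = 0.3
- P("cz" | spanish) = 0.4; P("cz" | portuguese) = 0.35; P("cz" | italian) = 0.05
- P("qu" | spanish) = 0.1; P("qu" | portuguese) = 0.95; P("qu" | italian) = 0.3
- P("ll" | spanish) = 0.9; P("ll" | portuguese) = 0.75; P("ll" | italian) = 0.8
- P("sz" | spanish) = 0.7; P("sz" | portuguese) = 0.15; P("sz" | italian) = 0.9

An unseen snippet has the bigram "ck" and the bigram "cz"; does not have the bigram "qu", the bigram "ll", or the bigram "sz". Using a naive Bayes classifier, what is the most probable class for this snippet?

spanish: 0.8 × 0.2 × 0.4 × (1−0.1) × (1−0.9) × (1−0.7) = 0.001728
portuguese: 0.15 × 0.9 × 0.35 × (1−0.95) × (1−0.75) × (1−0.15) = 0.00050203125
italian: 0.05 × 0.3 × 0.05 × (1−0.3) × (1−0.8) × (1−0.9) = 0.0000105
Highest score → spanish.

spanish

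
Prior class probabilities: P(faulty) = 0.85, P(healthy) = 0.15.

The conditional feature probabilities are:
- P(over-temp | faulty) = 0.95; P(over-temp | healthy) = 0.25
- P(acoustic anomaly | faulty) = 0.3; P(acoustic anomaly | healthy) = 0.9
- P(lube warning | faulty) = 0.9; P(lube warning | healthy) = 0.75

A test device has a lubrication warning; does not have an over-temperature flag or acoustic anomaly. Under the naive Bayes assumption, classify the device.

faulty: 0.85 × (1−0.95) × (1−0.3) × 0.9 = 0.026775
healthy: 0.15 × (1−0.25) × (1−0.9) × 0.75 = 0.0084375
Highest score → faulty.

faulty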